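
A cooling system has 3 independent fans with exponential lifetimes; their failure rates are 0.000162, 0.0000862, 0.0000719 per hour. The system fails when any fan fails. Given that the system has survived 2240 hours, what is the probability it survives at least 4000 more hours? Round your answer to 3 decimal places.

Time to first failure ~ Exp(Σλ) with Σλ = 0.0003201.
By memorylessness, P(T > 2240+4000 | T > 2240) = P(T > 4000) = e^(−0.0003201·4000) ≈ 0.278.

0.278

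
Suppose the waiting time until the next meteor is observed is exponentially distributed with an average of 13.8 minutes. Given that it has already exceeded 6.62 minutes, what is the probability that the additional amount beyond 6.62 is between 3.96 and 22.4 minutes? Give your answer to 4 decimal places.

The rate is λ = 1/13.8 = 0.0724638 per minute.
Memoryless: the residual past 6.62 is again Exp(λ).
P(3.96 < residual < 22.4) = e^(−λ·3.96) − e^(−λ·22.4) = 0.75054 − 0.19727 ≈ 0.5533.

0.5533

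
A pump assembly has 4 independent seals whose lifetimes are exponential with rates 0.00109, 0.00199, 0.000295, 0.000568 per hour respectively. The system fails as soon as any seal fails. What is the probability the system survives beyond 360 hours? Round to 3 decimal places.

0.242

The time to first failure is exponential with rate Σλ = 0.00109 + 0.00199 + 0.000295 + 0.000568 = 0.003943.
P(min > 360) = e^(−0.003943·360) = e^(−1.4195) ≈ 0.242.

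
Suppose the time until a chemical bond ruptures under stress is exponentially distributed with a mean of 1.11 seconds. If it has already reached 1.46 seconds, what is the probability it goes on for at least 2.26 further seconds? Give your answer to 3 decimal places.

0.131

The rate is λ = 1/1.11 = 0.900901 per second.
By the memoryless property, P(X > 1.46+2.26 | X > 1.46) = P(X > 2.26).
P(X > 2.26) = e^(−2.036) ≈ 0.131.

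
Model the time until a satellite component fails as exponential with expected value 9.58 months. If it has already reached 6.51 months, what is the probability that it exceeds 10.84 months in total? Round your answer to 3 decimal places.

The rate is λ = 1/9.58 = 0.104384 per month.
The exponential is memoryless, so the remaining time is again Exp(λ): the condition X > 6.51 is irrelevant.
P(X > 4.33) = e^(−0.45198) ≈ 0.636.

0.636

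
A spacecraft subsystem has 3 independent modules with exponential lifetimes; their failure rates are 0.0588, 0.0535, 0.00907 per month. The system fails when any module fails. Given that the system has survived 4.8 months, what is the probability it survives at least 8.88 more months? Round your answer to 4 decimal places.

0.3404

Time to first failure ~ Exp(Σλ) with Σλ = 0.12137.
By memorylessness, P(T > 4.8+8.88 | T > 4.8) = P(T > 8.88) = e^(−0.12137·8.88) ≈ 0.3404.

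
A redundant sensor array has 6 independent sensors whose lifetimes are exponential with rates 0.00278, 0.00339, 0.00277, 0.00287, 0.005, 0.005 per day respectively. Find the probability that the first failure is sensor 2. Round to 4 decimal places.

The time to first failure is exponential with rate Σλ = 0.00278 + 0.00339 + 0.00277 + 0.00287 + 0.005 + 0.005 = 0.02181.
P(sensor 2 first) = λ_2/Σλ = 0.00339/0.02181 ≈ 0.1554.

0.1554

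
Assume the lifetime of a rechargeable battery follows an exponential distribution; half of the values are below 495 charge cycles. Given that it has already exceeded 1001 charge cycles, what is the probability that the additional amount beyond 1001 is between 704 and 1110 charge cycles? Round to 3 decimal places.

For an exponential, median = ln(2)/λ, so λ = ln 2 / 495 = 0.0014003 per charge cycle.
Memoryless: the residual past 1001 is again Exp(λ).
P(704 < residual < 1110) = e^(−λ·704) − e^(−λ·1110) = 0.37314 − 0.21133 ≈ 0.162.

0.162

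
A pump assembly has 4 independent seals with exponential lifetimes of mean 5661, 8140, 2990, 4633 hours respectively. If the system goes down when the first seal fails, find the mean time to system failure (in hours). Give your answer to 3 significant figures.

1180

The first failure time is exponential with rate Σλ_i = 1/5661 + 1/8140 + 1/2990 + 1/4633 = 0.000849788 per hour.
E[min] = 1/Σλ = 1/0.000849788 = 1176.76 hours.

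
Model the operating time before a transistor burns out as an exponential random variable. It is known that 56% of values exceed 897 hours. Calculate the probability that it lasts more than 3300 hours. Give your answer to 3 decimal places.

0.118

e^(−λ·897) = 0.56 ⇒ λ = −ln(0.56)/897 = 0.000646397.
P(X > 3300) = e^(−0.000646397·3300) = e^(−2.1331) ≈ 0.118.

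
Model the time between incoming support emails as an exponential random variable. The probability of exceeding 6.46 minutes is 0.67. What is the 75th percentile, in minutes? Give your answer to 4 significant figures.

22.36

e^(−λ·6.46) = 0.67 ⇒ λ = −ln(0.67)/6.46 = 0.0619934.
75th percentile: 1 − e^(−λt) = 0.75, t = −ln(0.25)/λ = 22.362 minutes.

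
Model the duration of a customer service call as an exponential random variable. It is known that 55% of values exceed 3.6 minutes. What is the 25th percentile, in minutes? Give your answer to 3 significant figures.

1.73

e^(−λ·3.6) = 0.55 ⇒ λ = −ln(0.55)/3.6 = 0.166066.
25th percentile: 1 − e^(−λt) = 0.25, t = −ln(0.75)/λ = 1.73234 minutes.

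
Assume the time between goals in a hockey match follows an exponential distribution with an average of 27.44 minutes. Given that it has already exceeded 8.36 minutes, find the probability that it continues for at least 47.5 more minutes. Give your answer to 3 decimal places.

The rate is λ = 1/27.44 = 0.0364431 per minute.
By the memoryless property, P(X > 8.36+47.5 | X > 8.36) = P(X > 47.5).
P(X > 47.5) = e^(−1.731) ≈ 0.177.

0.177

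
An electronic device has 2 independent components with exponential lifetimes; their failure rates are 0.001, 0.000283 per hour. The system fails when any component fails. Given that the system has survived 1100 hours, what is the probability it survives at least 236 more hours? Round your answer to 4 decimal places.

Time to first failure ~ Exp(Σλ) with Σλ = 0.001283.
By memorylessness, P(T > 1100+236 | T > 1100) = P(T > 236) = e^(−0.001283·236) ≈ 0.7388.

0.7388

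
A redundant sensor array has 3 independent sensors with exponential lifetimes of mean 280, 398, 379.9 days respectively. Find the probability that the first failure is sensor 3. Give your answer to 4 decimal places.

Rates: λ_i = 1/mean_i → 0.00357143, 0.00251256, 0.00263227; Σλ = 0.00871626.
P(sensor 3 first) = λ_3/Σλ = 0.00263227/0.00871626 ≈ 0.3020.

0.3020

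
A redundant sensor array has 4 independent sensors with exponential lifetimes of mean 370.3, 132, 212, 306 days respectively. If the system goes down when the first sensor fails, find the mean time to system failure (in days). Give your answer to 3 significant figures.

54.8

The first failure time is exponential with rate Σλ_i = 1/370.3 + 1/132 + 1/212 + 1/306 = 0.0182612 per day.
E[min] = 1/Σλ = 1/0.0182612 = 54.7608 days.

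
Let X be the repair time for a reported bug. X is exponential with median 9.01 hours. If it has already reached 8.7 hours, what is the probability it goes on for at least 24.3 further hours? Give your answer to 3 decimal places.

For an exponential, median = ln(2)/λ, so λ = ln 2 / 9.01 = 0.0769309 per hour.
The exponential is memoryless, so the remaining time is again Exp(λ): the condition X > 8.7 is irrelevant.
P(X > 24.3) = e^(−1.8694) ≈ 0.154.

0.154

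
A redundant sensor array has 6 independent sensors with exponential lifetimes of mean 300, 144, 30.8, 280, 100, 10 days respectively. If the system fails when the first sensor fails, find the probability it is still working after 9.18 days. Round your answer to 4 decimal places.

0.2381

The first failure time is exponential with rate Σλ_i = 1/300 + 1/144 + 1/30.8 + 1/280 + 1/100 + 1/10 = 0.156317 per day.
P(min > 9.18) = e^(−0.156317·9.18) = e^(−1.435) ≈ 0.2381.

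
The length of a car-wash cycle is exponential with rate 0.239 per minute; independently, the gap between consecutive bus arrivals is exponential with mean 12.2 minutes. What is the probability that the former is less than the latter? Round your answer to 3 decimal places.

λ_1 = 0.239, λ_2 = 1/12.2 = 0.0819672.
For independent exponentials, P(the former < the latter) = λ_1/(λ_1+λ_2) = 0.239/0.320967 ≈ 0.745.

0.745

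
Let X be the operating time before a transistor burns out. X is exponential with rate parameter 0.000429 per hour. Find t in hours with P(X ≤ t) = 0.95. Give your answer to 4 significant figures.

Set 1 − e^(−λt) = 0.95, so t = −ln(0.05)/λ = 2.9957/0.000429 ≈ 6983.06 hours.

6983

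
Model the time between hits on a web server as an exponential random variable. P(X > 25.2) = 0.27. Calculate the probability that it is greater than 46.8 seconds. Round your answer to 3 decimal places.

e^(−λ·25.2) = 0.27 ⇒ λ = −ln(0.27)/25.2 = 0.0519577.
P(X > 46.8) = e^(−0.0519577·46.8) = e^(−2.4316) ≈ 0.088.

0.088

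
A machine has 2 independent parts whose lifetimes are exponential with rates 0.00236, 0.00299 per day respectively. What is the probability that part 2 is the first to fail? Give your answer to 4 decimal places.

0.5589

The time to first failure is exponential with rate Σλ = 0.00236 + 0.00299 = 0.00535.
P(part 2 first) = λ_2/Σλ = 0.00299/0.00535 ≈ 0.5589.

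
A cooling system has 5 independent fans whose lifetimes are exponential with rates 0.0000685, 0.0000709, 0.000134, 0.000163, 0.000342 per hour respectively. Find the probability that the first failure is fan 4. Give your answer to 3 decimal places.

The time to first failure is exponential with rate Σλ = 0.0000685 + 0.0000709 + 0.000134 + 0.000163 + 0.000342 = 0.0007784.
P(fan 4 first) = λ_4/Σλ = 0.000163/0.0007784 ≈ 0.209.

0.209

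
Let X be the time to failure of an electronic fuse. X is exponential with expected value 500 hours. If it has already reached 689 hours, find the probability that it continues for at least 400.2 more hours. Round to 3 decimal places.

0.449

The rate is λ = 1/500 = 0.002 per hour.
P(X > s+t | X > s) = e^(−λ(s+t))/e^(−λs) = e^(−λt), independent of s = 689.
P(X > 400.2) = e^(−0.8004) ≈ 0.449.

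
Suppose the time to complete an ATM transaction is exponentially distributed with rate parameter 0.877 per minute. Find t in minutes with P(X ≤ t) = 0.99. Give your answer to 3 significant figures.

Set 1 − e^(−λt) = 0.99, so t = −ln(0.01)/λ = 4.6052/0.877 ≈ 5.25105 minutes.

5.25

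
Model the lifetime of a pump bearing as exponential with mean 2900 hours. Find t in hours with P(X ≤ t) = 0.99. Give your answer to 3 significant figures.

The rate is λ = 1/2900 = 0.000344828 per hour.
Set 1 − e^(−λt) = 0.99, so t = −ln(0.01)/λ = 4.6052/0.000344828 ≈ 13355 hours.

13400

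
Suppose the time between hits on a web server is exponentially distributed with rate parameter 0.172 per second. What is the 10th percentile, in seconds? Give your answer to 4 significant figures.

Set 1 − e^(−λt) = 0.1, so t = −ln(0.9)/λ = 0.10536/0.172 ≈ 0.612561 seconds.

0.6126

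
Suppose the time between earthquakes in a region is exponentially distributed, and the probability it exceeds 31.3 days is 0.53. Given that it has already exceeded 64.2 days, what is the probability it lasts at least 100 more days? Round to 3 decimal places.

0.132

From e^(−λ·31.3) = 0.53, λ = −ln(0.53)/31.3 = 0.0202837.
Memoryless: P(X > 64.2+100 | X > 64.2) = P(X > 100) = e^(−0.0202837·100) ≈ 0.132.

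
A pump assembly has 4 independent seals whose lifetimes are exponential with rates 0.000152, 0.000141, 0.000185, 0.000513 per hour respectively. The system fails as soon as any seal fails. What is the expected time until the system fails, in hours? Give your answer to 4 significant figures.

The time to first failure is exponential with rate Σλ = 0.000152 + 0.000141 + 0.000185 + 0.000513 = 0.000991.
E[min] = 1/Σλ = 1/0.000991 = 1009.08 hours.

1009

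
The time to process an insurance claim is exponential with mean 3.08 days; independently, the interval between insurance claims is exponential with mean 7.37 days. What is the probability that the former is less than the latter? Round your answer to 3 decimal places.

0.705

λ_1 = 1/3.08 = 0.324675, λ_2 = 1/7.37 = 0.135685.
For independent exponentials, P(the former < the latter) = λ_1/(λ_1+λ_2) = 0.324675/0.460361 ≈ 0.705.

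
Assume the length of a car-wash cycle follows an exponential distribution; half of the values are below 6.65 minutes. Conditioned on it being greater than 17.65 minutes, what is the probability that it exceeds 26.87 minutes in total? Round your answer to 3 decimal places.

0.383

For an exponential, median = ln(2)/λ, so λ = ln 2 / 6.65 = 0.104233 per minute.
The exponential is memoryless, so the remaining time is again Exp(λ): the condition X > 17.65 is irrelevant.
P(X > 9.22) = e^(−0.96103) ≈ 0.383.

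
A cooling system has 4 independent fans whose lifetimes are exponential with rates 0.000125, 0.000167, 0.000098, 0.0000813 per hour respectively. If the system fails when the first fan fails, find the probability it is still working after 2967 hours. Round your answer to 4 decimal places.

The time to first failure is exponential with rate Σλ = 0.000125 + 0.000167 + 0.000098 + 0.0000813 = 0.0004713.
P(min > 2967) = e^(−0.0004713·2967) = e^(−1.3983) ≈ 0.2470.

0.2470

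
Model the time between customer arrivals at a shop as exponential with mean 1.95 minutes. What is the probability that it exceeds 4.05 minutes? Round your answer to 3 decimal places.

The rate is λ = 1/1.95 = 0.512821 per minute.
P(X > 4.05) = e^(−λ·4.05) = e^(−2.0769) ≈ 0.125.

0.125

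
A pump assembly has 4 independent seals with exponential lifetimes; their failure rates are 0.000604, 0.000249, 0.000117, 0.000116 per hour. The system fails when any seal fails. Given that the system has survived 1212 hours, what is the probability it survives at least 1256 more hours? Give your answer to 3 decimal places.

0.256

Time to first failure ~ Exp(Σλ) with Σλ = 0.001086.
By memorylessness, P(T > 1212+1256 | T > 1212) = P(T > 1256) = e^(−0.001086·1256) ≈ 0.256.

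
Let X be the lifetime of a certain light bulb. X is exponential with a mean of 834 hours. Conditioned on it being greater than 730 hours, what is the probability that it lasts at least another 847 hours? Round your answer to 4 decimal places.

The rate is λ = 1/834 = 0.00119904 per hour.
By the memoryless property, P(X > 730+847 | X > 730) = P(X > 847).
P(X > 847) = e^(−1.0156) ≈ 0.3622.

0.3622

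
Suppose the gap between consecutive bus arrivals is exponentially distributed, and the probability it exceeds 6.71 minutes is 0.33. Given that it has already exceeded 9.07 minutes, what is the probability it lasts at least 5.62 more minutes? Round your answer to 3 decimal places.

0.395

From e^(−λ·6.71) = 0.33, λ = −ln(0.33)/6.71 = 0.165225.
Memoryless: P(X > 9.07+5.62 | X > 9.07) = P(X > 5.62) = e^(−0.165225·5.62) ≈ 0.395.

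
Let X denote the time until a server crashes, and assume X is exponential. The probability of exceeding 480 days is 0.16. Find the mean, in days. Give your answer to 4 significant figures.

e^(−λ·480) = 0.16 ⇒ λ = −ln(0.16)/480 = 0.00381788.
Mean = 1/λ = 261.926 days.

261.9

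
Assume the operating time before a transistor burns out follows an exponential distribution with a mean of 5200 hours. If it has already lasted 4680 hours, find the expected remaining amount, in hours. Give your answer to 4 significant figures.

5200

The rate is λ = 1/5200 = 0.000192308 per hour.
By memorylessness, the remaining amount past any threshold is again Exp(λ) with mean 1/λ = 5200 hours.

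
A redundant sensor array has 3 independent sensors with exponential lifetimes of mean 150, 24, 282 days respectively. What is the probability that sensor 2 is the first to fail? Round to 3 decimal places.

0.803

Rates: λ_i = 1/mean_i → 0.00666667, 0.0416667, 0.0035461; Σλ = 0.0518794.
P(sensor 2 first) = λ_2/Σλ = 0.0416667/0.0518794 ≈ 0.803.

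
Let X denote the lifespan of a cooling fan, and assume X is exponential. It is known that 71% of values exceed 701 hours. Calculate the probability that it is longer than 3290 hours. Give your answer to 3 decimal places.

0.200

e^(−λ·701) = 0.71 ⇒ λ = −ln(0.71)/701 = 0.000488574.
P(X > 3290) = e^(−0.000488574·3290) = e^(−1.6074) ≈ 0.200.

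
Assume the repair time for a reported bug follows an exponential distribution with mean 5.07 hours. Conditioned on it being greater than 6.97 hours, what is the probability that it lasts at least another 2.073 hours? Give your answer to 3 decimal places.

0.664

The rate is λ = 1/5.07 = 0.197239 per hour.
P(X > s+t | X > s) = e^(−λ(s+t))/e^(−λs) = e^(−λt), independent of s = 6.97.
P(X > 2.073) = e^(−0.40888) ≈ 0.664.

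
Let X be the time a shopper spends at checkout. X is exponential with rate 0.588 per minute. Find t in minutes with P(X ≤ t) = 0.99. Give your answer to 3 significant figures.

Set 1 − e^(−λt) = 0.99, so t = −ln(0.01)/λ = 4.6052/0.588 ≈ 7.83192 minutes.

7.83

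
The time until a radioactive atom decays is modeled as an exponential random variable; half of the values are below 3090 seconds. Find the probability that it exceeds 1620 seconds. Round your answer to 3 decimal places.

0.695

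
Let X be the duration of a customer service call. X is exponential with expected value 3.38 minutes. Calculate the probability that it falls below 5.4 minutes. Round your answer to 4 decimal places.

The rate is λ = 1/3.38 = 0.295858 per minute.
P(X ≤ 5.4) = 1 − e^(−λ·5.4) = 1 − e^(−1.5976) ≈ 0.7976.

0.7976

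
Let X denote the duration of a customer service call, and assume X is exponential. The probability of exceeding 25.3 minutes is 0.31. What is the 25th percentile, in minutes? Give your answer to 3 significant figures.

6.21

e^(−λ·25.3) = 0.31 ⇒ λ = −ln(0.31)/25.3 = 0.0462918.
25th percentile: 1 − e^(−λt) = 0.25, t = −ln(0.75)/λ = 6.21453 minutes.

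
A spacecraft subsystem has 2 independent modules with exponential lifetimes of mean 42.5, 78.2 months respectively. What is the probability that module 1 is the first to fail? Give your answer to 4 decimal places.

Rates: λ_i = 1/mean_i → 0.0235294, 0.0127877; Σλ = 0.0363171.
P(module 1 first) = λ_1/Σλ = 0.0235294/0.0363171 ≈ 0.6479.

0.6479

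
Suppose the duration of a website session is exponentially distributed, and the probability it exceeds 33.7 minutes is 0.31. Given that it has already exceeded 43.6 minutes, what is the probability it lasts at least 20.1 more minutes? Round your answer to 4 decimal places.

0.4973

From e^(−λ·33.7) = 0.31, λ = −ln(0.31)/33.7 = 0.0347532.
Memoryless: P(X > 43.6+20.1 | X > 43.6) = P(X > 20.1) = e^(−0.0347532·20.1) ≈ 0.4973.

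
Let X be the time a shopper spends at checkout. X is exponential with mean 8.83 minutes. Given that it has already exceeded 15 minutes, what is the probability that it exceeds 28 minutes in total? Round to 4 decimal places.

0.2294

The rate is λ = 1/8.83 = 0.11325 per minute.
By the memoryless property, P(X > 15+13 | X > 15) = P(X > 13).
P(X > 13) = e^(−1.4723) ≈ 0.2294.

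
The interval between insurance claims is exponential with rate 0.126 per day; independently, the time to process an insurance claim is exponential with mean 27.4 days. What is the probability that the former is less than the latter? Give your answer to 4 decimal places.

λ_1 = 0.126, λ_2 = 1/27.4 = 0.0364964.
For independent exponentials, P(the former < the latter) = λ_1/(λ_1+λ_2) = 0.126/0.162496 ≈ 0.7754.

0.7754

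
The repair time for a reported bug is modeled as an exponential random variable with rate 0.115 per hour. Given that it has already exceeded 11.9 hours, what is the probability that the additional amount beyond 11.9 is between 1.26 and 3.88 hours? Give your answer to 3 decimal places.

Memoryless: the residual past 11.9 is again Exp(λ).
P(1.26 < residual < 3.88) = e^(−λ·1.26) − e^(−λ·3.88) = 0.86511 − 0.64006 ≈ 0.225.

0.225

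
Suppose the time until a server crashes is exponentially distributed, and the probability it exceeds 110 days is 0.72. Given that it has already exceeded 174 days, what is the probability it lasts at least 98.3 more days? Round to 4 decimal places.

0.7456

From e^(−λ·110) = 0.72, λ = −ln(0.72)/110 = 0.0029864.
Memoryless: P(X > 174+98.3 | X > 174) = P(X > 98.3) = e^(−0.0029864·98.3) ≈ 0.7456.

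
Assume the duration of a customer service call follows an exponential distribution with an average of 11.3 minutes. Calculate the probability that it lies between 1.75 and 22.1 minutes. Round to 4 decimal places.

0.7151

The rate is λ = 1/11.3 = 0.0884956 per minute.
P(1.75 < X < 22.1) = e^(−λ·1.75) − e^(−λ·22.1) = 0.85653 − 0.14146 ≈ 0.7151.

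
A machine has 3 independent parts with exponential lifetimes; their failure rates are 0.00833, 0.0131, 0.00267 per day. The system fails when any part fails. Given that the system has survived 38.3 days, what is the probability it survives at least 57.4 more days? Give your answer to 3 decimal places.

0.251

Time to first failure ~ Exp(Σλ) with Σλ = 0.0241.
By memorylessness, P(T > 38.3+57.4 | T > 38.3) = P(T > 57.4) = e^(−0.0241·57.4) ≈ 0.251.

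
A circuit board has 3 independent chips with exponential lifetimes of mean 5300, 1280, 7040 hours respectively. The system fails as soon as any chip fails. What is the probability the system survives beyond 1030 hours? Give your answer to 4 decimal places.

0.3181

The first failure time is exponential with rate Σλ_i = 1/5300 + 1/1280 + 1/7040 = 0.00111197 per hour.
P(min > 1030) = e^(−0.00111197·1030) = e^(−1.1453) ≈ 0.3181.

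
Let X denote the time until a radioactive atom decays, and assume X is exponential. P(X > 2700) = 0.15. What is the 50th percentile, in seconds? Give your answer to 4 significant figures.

986.5

e^(−λ·2700) = 0.15 ⇒ λ = −ln(0.15)/2700 = 0.000702637.
50th percentile: 1 − e^(−λt) = 0.5, t = −ln(0.5)/λ = 986.494 seconds.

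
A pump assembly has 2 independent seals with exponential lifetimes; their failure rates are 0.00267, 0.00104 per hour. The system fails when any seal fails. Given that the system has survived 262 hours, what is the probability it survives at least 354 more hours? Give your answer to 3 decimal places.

0.269

Time to first failure ~ Exp(Σλ) with Σλ = 0.00371.
By memorylessness, P(T > 262+354 | T > 262) = P(T > 354) = e^(−0.00371·354) ≈ 0.269.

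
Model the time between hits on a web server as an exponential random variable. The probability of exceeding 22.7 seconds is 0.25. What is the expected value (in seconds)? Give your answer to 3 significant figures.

e^(−λ·22.7) = 0.25 ⇒ λ = −ln(0.25)/22.7 = 0.0610702.
Mean = 1/λ = 16.3746 seconds.

16.4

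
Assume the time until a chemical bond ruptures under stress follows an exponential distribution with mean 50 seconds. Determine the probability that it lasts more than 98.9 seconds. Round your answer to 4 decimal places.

0.1383

The rate is λ = 1/50 = 0.02 per second.
P(X > 98.9) = e^(−λ·98.9) = e^(−1.978) ≈ 0.1383.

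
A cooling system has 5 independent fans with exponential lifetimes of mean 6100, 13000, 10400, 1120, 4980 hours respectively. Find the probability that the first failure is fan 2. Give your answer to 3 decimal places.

Rates: λ_i = 1/mean_i → 0.000163934, 0.0000769231, 0.0000961538, 0.000892857, 0.000200803; Σλ = 0.00143067.
P(fan 2 first) = λ_2/Σλ = 0.0000769231/0.00143067 ≈ 0.054.

0.054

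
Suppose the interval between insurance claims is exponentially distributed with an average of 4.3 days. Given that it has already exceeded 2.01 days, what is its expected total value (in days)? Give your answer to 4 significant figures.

6.310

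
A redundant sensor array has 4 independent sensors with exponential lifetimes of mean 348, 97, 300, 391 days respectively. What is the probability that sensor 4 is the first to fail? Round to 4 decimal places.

0.1341

Rates: λ_i = 1/mean_i → 0.00287356, 0.0103093, 0.00333333, 0.00255754; Σλ = 0.0190737.
P(sensor 4 first) = λ_4/Σλ = 0.00255754/0.0190737 ≈ 0.1341.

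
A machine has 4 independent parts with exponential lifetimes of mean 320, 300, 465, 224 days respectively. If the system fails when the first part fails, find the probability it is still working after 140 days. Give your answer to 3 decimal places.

0.160

The first failure time is exponential with rate Σλ_i = 1/320 + 1/300 + 1/465 + 1/224 = 0.0130732 per day.
P(min > 140) = e^(−0.0130732·140) = e^(−1.8302) ≈ 0.160.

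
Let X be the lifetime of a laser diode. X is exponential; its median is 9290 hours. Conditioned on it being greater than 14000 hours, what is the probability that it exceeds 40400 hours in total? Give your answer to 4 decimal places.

For an exponential, median = ln(2)/λ, so λ = ln 2 / 9290 = 0.0000746122 per hour.
P(X > s+t | X > s) = e^(−λ(s+t))/e^(−λs) = e^(−λt), independent of s = 14000.
P(X > 26400) = e^(−1.9698) ≈ 0.1395.

0.1395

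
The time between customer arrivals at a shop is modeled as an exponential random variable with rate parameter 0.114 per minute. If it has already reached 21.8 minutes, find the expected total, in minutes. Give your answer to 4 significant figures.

30.57

By memorylessness, E[X | X > 21.8] = 21.8 + 1/λ = 21.8 + 8.77193 = 30.5719 minutes.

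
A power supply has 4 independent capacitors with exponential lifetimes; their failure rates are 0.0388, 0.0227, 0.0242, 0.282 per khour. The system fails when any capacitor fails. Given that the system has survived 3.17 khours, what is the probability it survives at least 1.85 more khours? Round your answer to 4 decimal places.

0.5065

Time to first failure ~ Exp(Σλ) with Σλ = 0.3677.
By memorylessness, P(T > 3.17+1.85 | T > 3.17) = P(T > 1.85) = e^(−0.3677·1.85) ≈ 0.5065.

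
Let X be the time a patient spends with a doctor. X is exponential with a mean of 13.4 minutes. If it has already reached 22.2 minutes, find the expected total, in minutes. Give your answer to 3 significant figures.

35.6

The rate is λ = 1/13.4 = 0.0746269 per minute.
By memorylessness, E[X | X > 22.2] = 22.2 + 1/λ = 22.2 + 13.4 = 35.6 minutes.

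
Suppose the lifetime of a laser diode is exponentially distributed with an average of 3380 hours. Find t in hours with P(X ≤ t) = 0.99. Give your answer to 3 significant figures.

15600

The rate is λ = 1/3380 = 0.000295858 per hour.
Set 1 − e^(−λt) = 0.99, so t = −ln(0.01)/λ = 4.6052/0.000295858 ≈ 15565.5 hours.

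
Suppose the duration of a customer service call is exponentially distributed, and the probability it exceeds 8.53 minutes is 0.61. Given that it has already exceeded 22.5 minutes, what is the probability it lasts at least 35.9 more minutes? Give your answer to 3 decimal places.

From e^(−λ·8.53) = 0.61, λ = −ln(0.61)/8.53 = 0.057948.
Memoryless: P(X > 22.5+35.9 | X > 22.5) = P(X > 35.9) = e^(−0.057948·35.9) ≈ 0.125.

0.125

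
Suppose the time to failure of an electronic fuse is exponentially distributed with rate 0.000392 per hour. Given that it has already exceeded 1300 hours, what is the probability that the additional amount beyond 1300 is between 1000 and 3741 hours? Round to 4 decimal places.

0.4450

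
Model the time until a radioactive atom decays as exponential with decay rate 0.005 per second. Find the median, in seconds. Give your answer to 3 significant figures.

139

Set 1 − e^(−λt) = 0.5, so t = −ln(0.5)/λ = 0.69315/0.005 ≈ 138.629 seconds.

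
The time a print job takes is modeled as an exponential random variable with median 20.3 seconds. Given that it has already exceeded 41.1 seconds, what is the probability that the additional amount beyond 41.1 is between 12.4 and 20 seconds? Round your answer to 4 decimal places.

0.1497

For an exponential, median = ln(2)/λ, so λ = ln 2 / 20.3 = 0.0341452 per second.
Memoryless: the residual past 41.1 is again Exp(λ).
P(12.4 < residual < 20) = e^(−λ·12.4) − e^(−λ·20) = 0.65482 − 0.50515 ≈ 0.1497.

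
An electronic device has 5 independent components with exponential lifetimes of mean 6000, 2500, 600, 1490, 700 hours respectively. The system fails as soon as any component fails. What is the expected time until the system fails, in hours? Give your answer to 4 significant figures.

230.8

The first failure time is exponential with rate Σλ_i = 1/6000 + 1/2500 + 1/600 + 1/1490 + 1/700 = 0.00433305 per hour.
E[min] = 1/Σλ = 1/0.00433305 = 230.785 hours.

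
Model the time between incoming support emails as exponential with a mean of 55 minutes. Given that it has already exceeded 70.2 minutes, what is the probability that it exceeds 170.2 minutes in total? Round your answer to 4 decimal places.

The rate is λ = 1/55 = 0.0181818 per minute.
By the memoryless property, P(X > 70.2+100 | X > 70.2) = P(X > 100).
P(X > 100) = e^(−1.8182) ≈ 0.1623.

0.1623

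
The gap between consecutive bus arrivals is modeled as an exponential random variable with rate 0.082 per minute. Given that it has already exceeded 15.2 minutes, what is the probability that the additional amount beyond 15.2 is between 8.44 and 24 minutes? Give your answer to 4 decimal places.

Memoryless: the residual past 15.2 is again Exp(λ).
P(8.44 < residual < 24) = e^(−λ·8.44) − e^(−λ·24) = 0.50053 − 0.13974 ≈ 0.3608.

0.3608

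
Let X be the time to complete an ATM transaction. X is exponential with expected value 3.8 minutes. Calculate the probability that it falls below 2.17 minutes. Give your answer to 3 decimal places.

0.435

The rate is λ = 1/3.8 = 0.263158 per minute.
P(X ≤ 2.17) = 1 − e^(−λ·2.17) = 1 − e^(−0.57105) ≈ 0.435.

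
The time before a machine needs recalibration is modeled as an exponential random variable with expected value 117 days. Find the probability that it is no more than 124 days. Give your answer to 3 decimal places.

0.653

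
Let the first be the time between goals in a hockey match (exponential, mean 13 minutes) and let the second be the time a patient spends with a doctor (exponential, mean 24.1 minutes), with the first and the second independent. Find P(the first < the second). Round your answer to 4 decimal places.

0.6496

λ_1 = 1/13 = 0.0769231, λ_2 = 1/24.1 = 0.0414938.
For independent exponentials, P(the first < the second) = λ_1/(λ_1+λ_2) = 0.0769231/0.118417 ≈ 0.6496.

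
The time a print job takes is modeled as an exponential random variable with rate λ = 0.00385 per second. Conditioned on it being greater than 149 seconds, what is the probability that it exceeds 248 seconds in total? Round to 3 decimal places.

0.683

By the memoryless property, P(X > 149+99 | X > 149) = P(X > 99).
P(X > 99) = e^(−0.38115) ≈ 0.683.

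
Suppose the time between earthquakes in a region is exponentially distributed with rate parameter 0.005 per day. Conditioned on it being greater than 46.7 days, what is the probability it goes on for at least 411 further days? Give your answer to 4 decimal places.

P(X > s+t | X > s) = e^(−λ(s+t))/e^(−λs) = e^(−λt), independent of s = 46.7.
P(X > 411) = e^(−2.055) ≈ 0.1281.

0.1281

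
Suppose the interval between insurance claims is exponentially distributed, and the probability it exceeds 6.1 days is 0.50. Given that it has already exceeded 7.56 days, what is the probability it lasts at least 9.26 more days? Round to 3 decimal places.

From e^(−λ·6.1) = 0.50, λ = −ln(0.50)/6.1 = 0.113631.
Memoryless: P(X > 7.56+9.26 | X > 7.56) = P(X > 9.26) = e^(−0.113631·9.26) ≈ 0.349.

0.349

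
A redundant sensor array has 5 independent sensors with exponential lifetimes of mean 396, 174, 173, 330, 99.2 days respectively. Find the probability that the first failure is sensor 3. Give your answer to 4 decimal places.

0.2128

Rates: λ_i = 1/mean_i → 0.00252525, 0.00574713, 0.00578035, 0.0030303, 0.0100806; Σλ = 0.0271637.
P(sensor 3 first) = λ_3/Σλ = 0.00578035/0.0271637 ≈ 0.2128.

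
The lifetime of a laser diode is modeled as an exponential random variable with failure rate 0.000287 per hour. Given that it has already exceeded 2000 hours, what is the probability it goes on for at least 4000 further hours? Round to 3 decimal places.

0.317

The exponential is memoryless, so the remaining time is again Exp(λ): the condition X > 2000 is irrelevant.
P(X > 4000) = e^(−1.148) ≈ 0.317.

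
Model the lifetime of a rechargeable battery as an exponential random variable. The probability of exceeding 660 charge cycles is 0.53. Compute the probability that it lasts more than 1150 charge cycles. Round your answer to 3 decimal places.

e^(−λ·660) = 0.53 ⇒ λ = −ln(0.53)/660 = 0.000961937.
P(X > 1150) = e^(−0.000961937·1150) = e^(−1.1062) ≈ 0.331.

0.331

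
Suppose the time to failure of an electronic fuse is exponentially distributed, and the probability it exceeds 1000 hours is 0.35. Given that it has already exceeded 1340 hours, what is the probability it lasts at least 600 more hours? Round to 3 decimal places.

From e^(−λ·1000) = 0.35, λ = −ln(0.35)/1000 = 0.00104982.
Memoryless: P(X > 1340+600 | X > 1340) = P(X > 600) = e^(−0.00104982·600) ≈ 0.533.

0.533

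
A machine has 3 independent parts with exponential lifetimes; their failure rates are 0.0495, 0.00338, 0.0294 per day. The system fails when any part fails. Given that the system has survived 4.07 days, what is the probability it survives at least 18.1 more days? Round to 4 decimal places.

0.2255

Time to first failure ~ Exp(Σλ) with Σλ = 0.08228.
By memorylessness, P(T > 4.07+18.1 | T > 4.07) = P(T > 18.1) = e^(−0.08228·18.1) ≈ 0.2255.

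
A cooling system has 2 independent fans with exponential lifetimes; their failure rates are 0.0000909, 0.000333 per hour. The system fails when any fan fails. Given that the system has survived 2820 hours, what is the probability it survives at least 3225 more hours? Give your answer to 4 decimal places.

Time to first failure ~ Exp(Σλ) with Σλ = 0.0004239.
By memorylessness, P(T > 2820+3225 | T > 2820) = P(T > 3225) = e^(−0.0004239·3225) ≈ 0.2549.

0.2549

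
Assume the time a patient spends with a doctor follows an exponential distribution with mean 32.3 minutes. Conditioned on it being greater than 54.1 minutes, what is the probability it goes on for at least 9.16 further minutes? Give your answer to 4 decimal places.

The rate is λ = 1/32.3 = 0.0309598 per minute.
P(X > s+t | X > s) = e^(−λ(s+t))/e^(−λs) = e^(−λt), independent of s = 54.1.
P(X > 9.16) = e^(−0.28359) ≈ 0.7531.

0.7531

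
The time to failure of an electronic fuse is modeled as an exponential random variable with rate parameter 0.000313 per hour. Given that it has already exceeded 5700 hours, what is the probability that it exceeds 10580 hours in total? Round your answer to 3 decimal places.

0.217

P(X > s+t | X > s) = e^(−λ(s+t))/e^(−λs) = e^(−λt), independent of s = 5700.
P(X > 4880) = e^(−1.5274) ≈ 0.217.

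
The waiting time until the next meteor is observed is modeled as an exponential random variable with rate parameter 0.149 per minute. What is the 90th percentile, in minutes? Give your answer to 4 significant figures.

15.45

Set 1 − e^(−λt) = 0.9, so t = −ln(0.1)/λ = 2.3026/0.149 ≈ 15.4536 minutes.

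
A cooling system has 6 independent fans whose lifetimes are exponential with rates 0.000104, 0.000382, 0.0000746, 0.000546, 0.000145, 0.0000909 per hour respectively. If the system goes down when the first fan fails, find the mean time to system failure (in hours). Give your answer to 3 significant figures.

The time to first failure is exponential with rate Σλ = 0.000104 + 0.000382 + 0.0000746 + 0.000546 + 0.000145 + 0.0000909 = 0.0013425.
E[min] = 1/Σλ = 1/0.0013425 = 744.879 hours.

745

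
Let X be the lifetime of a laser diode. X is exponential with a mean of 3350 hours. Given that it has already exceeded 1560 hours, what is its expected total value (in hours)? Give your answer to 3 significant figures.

4910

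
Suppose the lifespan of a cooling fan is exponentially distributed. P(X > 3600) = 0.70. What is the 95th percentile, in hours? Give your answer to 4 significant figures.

30240

e^(−λ·3600) = 0.70 ⇒ λ = −ln(0.70)/3600 = 0.0000990764.
95th percentile: 1 − e^(−λt) = 0.95, t = −ln(0.05)/λ = 30236.6 hours.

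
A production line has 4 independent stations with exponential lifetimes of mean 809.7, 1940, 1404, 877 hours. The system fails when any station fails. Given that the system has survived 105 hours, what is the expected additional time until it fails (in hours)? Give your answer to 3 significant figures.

First-failure rate Σλ = 1/809.7 + 1/1940 + 1/1404 + 1/877 = 0.00360299.
By memorylessness the expected residual is 1/Σλ = 277.547 hours, regardless of the 105 already elapsed.

278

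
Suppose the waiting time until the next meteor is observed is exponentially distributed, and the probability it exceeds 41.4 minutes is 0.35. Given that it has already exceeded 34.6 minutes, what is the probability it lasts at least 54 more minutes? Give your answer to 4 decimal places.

0.2543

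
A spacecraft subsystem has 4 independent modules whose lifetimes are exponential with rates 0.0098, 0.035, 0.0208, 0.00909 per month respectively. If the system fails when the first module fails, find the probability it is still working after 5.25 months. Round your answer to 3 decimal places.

0.676

The time to first failure is exponential with rate Σλ = 0.0098 + 0.035 + 0.0208 + 0.00909 = 0.07469.
P(min > 5.25) = e^(−0.07469·5.25) = e^(−0.39212) ≈ 0.676.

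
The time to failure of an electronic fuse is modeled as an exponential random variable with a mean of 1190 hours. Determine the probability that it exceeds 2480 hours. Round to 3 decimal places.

The rate is λ = 1/1190 = 0.000840336 per hour.
P(X > 2480) = e^(−λ·2480) = e^(−2.084) ≈ 0.124.

0.124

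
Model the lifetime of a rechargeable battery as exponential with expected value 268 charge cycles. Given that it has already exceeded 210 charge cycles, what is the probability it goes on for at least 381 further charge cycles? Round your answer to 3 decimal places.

0.241

The rate is λ = 1/268 = 0.00373134 per charge cycle.
By the memoryless property, P(X > 210+381 | X > 210) = P(X > 381).
P(X > 381) = e^(−1.4216) ≈ 0.241.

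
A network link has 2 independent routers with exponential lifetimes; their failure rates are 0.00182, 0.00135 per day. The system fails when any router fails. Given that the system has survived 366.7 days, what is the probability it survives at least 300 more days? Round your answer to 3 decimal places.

Time to first failure ~ Exp(Σλ) with Σλ = 0.00317.
By memorylessness, P(T > 366.7+300 | T > 366.7) = P(T > 300) = e^(−0.00317·300) ≈ 0.386.

0.386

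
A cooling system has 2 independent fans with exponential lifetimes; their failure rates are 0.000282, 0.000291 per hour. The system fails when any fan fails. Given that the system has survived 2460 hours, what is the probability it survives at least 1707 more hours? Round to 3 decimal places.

Time to first failure ~ Exp(Σλ) with Σλ = 0.000573.
By memorylessness, P(T > 2460+1707 | T > 2460) = P(T > 1707) = e^(−0.000573·1707) ≈ 0.376.

0.376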